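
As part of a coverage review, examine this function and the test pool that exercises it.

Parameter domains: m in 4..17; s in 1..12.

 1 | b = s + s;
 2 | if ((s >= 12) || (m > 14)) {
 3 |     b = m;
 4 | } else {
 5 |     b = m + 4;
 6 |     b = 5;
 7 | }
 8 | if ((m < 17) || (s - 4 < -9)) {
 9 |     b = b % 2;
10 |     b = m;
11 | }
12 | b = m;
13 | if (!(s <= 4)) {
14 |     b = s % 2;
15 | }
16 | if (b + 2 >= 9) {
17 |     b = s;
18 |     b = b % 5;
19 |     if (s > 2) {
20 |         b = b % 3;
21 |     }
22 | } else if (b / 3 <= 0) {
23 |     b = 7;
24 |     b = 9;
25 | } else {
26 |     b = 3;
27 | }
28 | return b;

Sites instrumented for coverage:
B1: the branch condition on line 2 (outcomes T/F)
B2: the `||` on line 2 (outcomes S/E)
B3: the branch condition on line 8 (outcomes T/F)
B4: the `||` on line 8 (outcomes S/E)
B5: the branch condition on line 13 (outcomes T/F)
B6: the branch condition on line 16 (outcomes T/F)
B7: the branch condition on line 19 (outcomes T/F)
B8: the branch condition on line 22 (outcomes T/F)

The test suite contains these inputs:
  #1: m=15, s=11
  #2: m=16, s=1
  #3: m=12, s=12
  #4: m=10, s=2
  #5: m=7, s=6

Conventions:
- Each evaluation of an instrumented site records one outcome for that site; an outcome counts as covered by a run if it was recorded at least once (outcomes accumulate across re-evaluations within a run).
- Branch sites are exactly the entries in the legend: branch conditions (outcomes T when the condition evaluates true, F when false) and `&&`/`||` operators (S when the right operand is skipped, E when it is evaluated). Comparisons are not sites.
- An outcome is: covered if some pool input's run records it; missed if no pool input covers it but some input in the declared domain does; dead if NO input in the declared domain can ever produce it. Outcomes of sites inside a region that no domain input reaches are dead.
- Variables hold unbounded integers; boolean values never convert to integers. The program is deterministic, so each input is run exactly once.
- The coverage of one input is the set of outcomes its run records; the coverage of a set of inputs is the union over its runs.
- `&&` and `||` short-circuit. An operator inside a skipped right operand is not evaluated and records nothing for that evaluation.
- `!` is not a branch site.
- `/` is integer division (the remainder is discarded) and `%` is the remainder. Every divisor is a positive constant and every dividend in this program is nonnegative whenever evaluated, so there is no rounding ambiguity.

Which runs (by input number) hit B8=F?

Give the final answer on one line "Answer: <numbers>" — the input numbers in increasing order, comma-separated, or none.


input #1 (m=15, s=11): misses B8=F
input #2 (m=16, s=1): misses B8=F
input #3 (m=12, s=12): misses B8=F
input #4 (m=10, s=2): misses B8=F
input #5 (m=7, s=6): misses B8=F
Answer: none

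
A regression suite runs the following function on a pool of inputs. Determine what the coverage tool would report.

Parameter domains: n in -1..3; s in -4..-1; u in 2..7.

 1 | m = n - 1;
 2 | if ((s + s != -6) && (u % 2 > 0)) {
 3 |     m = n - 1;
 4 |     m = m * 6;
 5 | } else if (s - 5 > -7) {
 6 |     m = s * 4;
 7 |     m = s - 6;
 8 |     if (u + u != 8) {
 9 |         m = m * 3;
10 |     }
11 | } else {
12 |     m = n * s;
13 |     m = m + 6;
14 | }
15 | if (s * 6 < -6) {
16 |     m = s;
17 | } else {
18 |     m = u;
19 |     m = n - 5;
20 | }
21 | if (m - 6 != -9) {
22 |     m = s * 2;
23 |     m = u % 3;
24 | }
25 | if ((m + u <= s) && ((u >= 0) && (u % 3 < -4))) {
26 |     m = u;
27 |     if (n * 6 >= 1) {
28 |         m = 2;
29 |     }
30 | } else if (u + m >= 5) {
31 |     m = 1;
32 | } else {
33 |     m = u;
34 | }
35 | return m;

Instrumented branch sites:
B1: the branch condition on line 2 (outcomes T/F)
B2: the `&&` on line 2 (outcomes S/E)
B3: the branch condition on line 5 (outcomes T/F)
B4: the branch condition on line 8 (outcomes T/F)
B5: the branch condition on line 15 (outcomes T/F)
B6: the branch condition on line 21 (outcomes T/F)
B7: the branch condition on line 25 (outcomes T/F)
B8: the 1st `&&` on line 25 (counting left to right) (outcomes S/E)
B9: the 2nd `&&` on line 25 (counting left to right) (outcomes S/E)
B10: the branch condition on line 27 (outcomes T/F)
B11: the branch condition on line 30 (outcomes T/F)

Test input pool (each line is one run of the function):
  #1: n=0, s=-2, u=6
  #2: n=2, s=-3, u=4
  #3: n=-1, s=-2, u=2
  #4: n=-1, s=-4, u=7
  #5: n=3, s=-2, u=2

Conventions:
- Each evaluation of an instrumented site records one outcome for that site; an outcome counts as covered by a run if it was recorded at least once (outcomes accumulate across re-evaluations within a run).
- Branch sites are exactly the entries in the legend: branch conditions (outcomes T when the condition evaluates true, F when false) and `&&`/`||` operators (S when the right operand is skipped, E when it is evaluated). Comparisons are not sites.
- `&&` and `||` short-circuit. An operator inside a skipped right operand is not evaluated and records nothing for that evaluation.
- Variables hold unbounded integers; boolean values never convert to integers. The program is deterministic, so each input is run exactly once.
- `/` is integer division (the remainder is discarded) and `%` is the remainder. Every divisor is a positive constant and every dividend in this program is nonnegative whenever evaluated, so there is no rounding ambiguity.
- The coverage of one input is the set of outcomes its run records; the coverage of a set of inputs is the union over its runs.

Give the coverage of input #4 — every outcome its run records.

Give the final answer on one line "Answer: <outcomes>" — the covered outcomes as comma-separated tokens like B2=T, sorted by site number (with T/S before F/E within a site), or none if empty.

Event log for input #4 (n=-1, s=-4, u=7):
  B2->E, B1->T, B5->T, B6->T, B8->S, B7->F, B11->T
collecting distinct outcomes: B1=T, B2=E, B5=T, B6=T, B7=F, B8=S, B11=T

Answer: B1=T, B2=E, B5=T, B6=T, B7=F, B8=S, B11=T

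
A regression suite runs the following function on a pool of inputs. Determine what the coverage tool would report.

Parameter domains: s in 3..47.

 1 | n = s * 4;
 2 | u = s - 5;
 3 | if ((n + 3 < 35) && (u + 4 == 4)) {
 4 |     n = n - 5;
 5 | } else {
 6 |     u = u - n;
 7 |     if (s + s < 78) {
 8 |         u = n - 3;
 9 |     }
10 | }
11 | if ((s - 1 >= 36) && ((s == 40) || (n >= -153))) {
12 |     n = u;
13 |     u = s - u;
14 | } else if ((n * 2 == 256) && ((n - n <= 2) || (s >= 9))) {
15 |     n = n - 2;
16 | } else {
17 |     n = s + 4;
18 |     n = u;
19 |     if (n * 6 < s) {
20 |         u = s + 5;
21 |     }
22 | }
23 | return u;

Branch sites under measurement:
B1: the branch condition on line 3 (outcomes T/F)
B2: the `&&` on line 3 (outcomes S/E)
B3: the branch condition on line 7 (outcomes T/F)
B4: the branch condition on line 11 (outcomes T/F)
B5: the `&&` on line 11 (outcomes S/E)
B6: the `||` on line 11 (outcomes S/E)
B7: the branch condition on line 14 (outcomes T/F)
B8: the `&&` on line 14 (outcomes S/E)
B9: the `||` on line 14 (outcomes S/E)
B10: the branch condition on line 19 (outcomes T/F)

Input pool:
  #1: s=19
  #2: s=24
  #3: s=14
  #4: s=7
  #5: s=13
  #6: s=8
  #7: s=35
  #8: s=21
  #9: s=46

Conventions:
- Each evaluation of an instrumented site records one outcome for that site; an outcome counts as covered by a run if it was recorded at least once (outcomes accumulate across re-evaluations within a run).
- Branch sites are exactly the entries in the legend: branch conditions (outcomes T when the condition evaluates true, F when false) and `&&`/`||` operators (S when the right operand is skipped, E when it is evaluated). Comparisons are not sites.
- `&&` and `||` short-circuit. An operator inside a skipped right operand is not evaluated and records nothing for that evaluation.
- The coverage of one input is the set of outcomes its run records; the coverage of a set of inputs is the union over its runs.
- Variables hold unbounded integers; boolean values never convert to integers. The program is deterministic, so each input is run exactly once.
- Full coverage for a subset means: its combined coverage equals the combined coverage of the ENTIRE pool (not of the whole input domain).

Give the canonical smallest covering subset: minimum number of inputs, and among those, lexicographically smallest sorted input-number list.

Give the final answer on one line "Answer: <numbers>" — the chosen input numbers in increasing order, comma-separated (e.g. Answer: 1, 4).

test 1 (s=19) fires B2->S, B1->F, B3->T, B5->S, B4->F, B8->S, B7->F, B10->F; hits B1=F, B2=S, B3=T, B4=F, B5=S, B7=F, B8=S, B10=F
test 2 (s=24) fires B2->S, B1->F, B3->T, B5->S, B4->F, B8->S, B7->F, B10->F; hits B1=F, B2=S, B3=T, B4=F, B5=S, B7=F, B8=S, B10=F
test 3 (s=14) fires B2->S, B1->F, B3->T, B5->S, B4->F, B8->S, B7->F, B10->F; hits B1=F, B2=S, B3=T, B4=F, B5=S, B7=F, B8=S, B10=F
test 4 (s=7) fires B2->E, B1->F, B3->T, B5->S, B4->F, B8->S, B7->F, B10->F; hits B1=F, B2=E, B3=T, B4=F, B5=S, B7=F, B8=S, B10=F
test 5 (s=13) fires B2->S, B1->F, B3->T, B5->S, B4->F, B8->S, B7->F, B10->F; hits B1=F, B2=S, B3=T, B4=F, B5=S, B7=F, B8=S, B10=F
test 6 (s=8) fires B2->S, B1->F, B3->T, B5->S, B4->F, B8->S, B7->F, B10->F; hits B1=F, B2=S, B3=T, B4=F, B5=S, B7=F, B8=S, B10=F
test 7 (s=35) fires B2->S, B1->F, B3->T, B5->S, B4->F, B8->S, B7->F, B10->F; hits B1=F, B2=S, B3=T, B4=F, B5=S, B7=F, B8=S, B10=F
test 8 (s=21) fires B2->S, B1->F, B3->T, B5->S, B4->F, B8->S, B7->F, B10->F; hits B1=F, B2=S, B3=T, B4=F, B5=S, B7=F, B8=S, B10=F
test 9 (s=46) fires B2->S, B1->F, B3->F, B5->E, B6->E, B4->T; hits B1=F, B2=S, B3=F, B4=T, B5=E, B6=E
union over all inputs: B1=F, B2=S, B2=E, B3=T, B3=F, B4=T, B4=F, B5=S, B5=E, B6=E, B7=F, B8=S, B10=F (13 outcomes)
every size-1 subset falls short of the 13 outcomes (best: 8/13)
at size 2, {4, 9} reaches all 13 outcomes; every lexicographically earlier size-2 subset fails

Answer: 4, 9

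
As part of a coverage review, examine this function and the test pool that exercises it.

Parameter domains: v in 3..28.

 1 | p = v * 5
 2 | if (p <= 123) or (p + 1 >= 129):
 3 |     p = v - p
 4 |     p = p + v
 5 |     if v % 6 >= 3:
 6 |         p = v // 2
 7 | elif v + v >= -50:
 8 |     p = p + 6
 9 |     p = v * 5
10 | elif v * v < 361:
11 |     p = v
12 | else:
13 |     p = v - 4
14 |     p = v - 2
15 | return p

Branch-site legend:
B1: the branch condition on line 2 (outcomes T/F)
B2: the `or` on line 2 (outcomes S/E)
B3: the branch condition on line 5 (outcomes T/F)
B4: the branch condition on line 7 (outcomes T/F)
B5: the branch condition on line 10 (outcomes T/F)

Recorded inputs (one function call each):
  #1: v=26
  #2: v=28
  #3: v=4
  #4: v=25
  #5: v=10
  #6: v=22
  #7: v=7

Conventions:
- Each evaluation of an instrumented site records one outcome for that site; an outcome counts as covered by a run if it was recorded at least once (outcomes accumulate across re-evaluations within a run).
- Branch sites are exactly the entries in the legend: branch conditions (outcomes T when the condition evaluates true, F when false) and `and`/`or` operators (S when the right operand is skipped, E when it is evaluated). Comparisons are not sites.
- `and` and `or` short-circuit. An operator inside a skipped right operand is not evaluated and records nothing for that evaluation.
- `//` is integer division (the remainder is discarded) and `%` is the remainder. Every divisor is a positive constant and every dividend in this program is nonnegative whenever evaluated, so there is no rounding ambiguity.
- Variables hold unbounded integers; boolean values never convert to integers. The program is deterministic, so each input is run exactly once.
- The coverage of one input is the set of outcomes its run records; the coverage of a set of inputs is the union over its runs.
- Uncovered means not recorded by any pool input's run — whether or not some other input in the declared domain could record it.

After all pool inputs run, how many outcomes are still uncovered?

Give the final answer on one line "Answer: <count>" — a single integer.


test 1 (v=26) hits B1=T, B2=E, B3=F
test 2 (v=28) hits B1=T, B2=E, B3=T
test 3 (v=4) hits B1=T, B2=S, B3=T
test 4 (v=25) hits B1=F, B2=E, B4=T
test 5 (v=10) hits B1=T, B2=S, B3=T
test 6 (v=22) hits B1=T, B2=S, B3=T
test 7 (v=7) hits B1=T, B2=S, B3=F
union over the pool: B1=T, B1=F, B2=S, B2=E, B3=T, B3=F, B4=T
uncovered (3 of 10): B4=F, B5=T, B5=F
Answer: 3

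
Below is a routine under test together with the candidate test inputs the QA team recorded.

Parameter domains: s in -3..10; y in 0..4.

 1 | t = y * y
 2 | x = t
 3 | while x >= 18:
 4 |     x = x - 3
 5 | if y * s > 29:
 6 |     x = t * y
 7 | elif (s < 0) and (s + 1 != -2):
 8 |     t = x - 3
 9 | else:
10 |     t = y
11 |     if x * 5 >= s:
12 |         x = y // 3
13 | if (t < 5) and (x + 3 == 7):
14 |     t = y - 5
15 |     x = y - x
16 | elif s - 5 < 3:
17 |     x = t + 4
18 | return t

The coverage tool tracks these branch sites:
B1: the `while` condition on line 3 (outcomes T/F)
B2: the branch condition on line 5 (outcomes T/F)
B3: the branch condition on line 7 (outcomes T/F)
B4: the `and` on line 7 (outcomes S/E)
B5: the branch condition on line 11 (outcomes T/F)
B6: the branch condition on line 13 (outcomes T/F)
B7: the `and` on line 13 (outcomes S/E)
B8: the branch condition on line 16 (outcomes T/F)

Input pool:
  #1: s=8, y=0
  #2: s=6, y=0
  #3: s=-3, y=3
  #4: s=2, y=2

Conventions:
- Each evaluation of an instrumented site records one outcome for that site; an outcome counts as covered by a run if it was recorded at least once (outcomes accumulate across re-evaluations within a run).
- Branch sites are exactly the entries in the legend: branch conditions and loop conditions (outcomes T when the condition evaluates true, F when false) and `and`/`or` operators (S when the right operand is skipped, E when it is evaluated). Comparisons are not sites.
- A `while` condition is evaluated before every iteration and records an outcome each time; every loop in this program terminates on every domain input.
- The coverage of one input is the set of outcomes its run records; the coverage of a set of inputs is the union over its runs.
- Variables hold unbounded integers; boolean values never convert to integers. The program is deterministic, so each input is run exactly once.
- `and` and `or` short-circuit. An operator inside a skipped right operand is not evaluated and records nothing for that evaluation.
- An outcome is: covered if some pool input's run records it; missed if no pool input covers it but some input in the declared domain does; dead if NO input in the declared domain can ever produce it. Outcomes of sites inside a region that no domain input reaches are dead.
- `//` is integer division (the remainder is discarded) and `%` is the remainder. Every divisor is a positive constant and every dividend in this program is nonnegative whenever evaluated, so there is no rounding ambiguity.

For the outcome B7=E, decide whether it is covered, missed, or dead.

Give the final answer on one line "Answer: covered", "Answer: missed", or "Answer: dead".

B7=E is recorded by pool input(s) 1, 2, 3, 4 -> covered

Answer: covered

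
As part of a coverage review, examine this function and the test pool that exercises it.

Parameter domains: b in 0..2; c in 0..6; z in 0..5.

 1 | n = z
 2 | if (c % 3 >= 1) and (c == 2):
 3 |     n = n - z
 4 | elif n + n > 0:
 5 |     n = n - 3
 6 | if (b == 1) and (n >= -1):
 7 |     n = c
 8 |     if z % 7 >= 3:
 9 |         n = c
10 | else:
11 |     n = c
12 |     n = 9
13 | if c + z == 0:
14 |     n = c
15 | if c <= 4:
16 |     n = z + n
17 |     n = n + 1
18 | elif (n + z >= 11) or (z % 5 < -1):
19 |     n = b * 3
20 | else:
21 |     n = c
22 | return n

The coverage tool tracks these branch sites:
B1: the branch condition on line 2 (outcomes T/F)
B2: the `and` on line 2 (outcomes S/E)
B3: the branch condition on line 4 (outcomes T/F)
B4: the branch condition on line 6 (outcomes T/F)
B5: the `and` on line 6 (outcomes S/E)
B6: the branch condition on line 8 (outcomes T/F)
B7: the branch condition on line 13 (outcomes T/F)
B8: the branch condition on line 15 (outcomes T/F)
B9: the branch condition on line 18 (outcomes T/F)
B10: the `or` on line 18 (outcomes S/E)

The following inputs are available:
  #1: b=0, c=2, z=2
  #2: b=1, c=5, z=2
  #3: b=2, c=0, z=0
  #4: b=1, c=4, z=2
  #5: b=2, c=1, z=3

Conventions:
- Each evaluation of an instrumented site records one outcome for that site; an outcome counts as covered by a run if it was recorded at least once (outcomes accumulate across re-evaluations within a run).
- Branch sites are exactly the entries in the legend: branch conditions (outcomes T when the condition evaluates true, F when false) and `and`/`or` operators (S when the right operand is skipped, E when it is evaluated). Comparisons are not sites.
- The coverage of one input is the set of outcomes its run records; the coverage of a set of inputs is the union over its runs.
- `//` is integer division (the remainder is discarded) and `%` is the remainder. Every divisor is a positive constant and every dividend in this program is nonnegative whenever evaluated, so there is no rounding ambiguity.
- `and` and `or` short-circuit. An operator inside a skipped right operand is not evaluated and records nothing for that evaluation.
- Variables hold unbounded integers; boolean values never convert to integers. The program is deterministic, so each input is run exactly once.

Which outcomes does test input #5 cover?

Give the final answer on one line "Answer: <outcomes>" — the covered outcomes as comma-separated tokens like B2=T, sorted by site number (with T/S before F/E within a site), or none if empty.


Event log for input #5 (b=2, c=1, z=3):
  B2->E, B1->F, B3->T, B5->S, B4->F, B7->F, B8->T
distinct outcomes covered: B1=F, B2=E, B3=T, B4=F, B5=S, B7=F, B8=T
Answer: B1=F, B2=E, B3=T, B4=F, B5=S, B7=F, B8=T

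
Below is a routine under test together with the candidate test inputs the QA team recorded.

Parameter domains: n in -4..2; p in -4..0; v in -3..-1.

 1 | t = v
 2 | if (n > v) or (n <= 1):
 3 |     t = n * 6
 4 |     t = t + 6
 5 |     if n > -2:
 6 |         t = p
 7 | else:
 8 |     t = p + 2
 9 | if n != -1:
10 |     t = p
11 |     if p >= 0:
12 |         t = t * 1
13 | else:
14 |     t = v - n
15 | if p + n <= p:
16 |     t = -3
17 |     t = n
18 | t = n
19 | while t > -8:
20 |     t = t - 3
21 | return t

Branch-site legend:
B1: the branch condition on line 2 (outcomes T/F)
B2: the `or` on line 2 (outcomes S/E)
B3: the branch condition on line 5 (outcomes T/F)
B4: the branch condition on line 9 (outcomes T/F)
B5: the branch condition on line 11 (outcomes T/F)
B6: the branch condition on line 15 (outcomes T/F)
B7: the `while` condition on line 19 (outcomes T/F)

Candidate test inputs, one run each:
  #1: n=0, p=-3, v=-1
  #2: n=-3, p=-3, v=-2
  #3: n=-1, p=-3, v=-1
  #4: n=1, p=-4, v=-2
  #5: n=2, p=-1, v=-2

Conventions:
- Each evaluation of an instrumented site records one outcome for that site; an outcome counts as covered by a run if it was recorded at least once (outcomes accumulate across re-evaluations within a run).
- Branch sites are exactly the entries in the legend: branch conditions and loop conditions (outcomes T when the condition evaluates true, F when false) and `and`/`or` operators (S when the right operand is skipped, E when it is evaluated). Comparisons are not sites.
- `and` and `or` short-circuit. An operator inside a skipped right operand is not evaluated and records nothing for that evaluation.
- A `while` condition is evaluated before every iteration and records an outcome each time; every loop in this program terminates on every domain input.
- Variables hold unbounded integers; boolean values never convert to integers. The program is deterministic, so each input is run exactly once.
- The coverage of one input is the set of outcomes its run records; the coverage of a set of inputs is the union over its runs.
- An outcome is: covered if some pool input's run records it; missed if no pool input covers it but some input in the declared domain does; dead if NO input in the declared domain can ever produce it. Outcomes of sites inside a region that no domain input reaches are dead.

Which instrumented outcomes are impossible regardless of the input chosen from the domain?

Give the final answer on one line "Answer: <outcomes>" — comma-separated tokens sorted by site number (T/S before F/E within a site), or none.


sweeping the full domain (105 inputs) for each outcome:
  B1=F: zero occurrences over every domain input -> dead
  reachable outcomes have witnesses, e.g. B1=T (e.g. n=-4, p=-4, v=-3), B2=S (e.g. n=-2, p=-4, v=-3), B2=E (e.g. n=-4, p=-4, v=-3), B3=T (e.g. n=-1, p=-4, v=-3)
Answer: B1=F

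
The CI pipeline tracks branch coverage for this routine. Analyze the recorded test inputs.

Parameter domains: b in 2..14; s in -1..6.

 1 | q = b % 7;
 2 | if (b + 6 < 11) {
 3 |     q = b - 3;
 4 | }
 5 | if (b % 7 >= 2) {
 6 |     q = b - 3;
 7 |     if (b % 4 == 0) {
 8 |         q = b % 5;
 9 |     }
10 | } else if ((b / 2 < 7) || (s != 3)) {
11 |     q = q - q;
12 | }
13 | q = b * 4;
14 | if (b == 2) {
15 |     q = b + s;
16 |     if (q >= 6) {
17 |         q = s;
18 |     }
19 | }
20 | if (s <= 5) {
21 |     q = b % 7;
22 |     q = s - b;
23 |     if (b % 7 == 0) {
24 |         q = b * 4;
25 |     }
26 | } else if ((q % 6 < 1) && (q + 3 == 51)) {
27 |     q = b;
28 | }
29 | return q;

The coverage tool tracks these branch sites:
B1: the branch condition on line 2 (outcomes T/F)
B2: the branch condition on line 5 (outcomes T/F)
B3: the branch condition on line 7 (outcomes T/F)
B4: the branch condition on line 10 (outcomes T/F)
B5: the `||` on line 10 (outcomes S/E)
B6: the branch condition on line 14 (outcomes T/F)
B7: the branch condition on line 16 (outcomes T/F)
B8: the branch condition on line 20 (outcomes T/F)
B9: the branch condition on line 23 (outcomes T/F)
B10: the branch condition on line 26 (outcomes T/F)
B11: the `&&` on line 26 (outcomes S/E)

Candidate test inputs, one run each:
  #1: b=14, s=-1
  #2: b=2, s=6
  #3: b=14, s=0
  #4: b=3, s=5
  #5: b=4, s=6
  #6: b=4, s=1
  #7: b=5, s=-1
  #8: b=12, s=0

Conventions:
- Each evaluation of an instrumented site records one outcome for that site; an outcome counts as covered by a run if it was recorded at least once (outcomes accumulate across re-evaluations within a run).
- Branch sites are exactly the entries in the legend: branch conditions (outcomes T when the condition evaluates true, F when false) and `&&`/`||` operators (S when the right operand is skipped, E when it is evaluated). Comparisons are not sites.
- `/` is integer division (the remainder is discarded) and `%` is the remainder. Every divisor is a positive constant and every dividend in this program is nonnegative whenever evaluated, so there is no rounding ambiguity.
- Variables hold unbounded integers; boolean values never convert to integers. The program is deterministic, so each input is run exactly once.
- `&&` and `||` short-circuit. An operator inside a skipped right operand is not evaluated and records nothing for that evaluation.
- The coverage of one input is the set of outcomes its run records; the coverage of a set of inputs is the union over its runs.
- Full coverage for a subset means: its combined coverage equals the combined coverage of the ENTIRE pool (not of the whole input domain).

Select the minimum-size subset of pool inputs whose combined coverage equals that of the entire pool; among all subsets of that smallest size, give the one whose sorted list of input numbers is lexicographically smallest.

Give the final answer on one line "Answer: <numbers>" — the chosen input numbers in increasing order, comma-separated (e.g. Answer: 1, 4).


run #1 (b=14, s=-1) records B1=F, B2=F, B4=T, B5=E, B6=F, B8=T, B9=T
run #2 (b=2, s=6) records B1=T, B2=T, B3=F, B6=T, B7=T, B8=F, B10=F, B11=E
run #3 (b=14, s=0) records B1=F, B2=F, B4=T, B5=E, B6=F, B8=T, B9=T
run #4 (b=3, s=5) records B1=T, B2=T, B3=F, B6=F, B8=T, B9=F
run #5 (b=4, s=6) records B1=T, B2=T, B3=T, B6=F, B8=F, B10=F, B11=S
run #6 (b=4, s=1) records B1=T, B2=T, B3=T, B6=F, B8=T, B9=F
run #7 (b=5, s=-1) records B1=F, B2=T, B3=F, B6=F, B8=T, B9=F
run #8 (b=12, s=0) records B1=F, B2=T, B3=T, B6=F, B8=T, B9=F
the full pool covers 18 outcomes: B1=T, B1=F, B2=T, B2=F, B3=T, B3=F, B4=T, B5=E, B6=T, B6=F, B7=T, B8=T, B8=F, B9=T, B9=F, B10=F, B11=S, B11=E
no size-1 subset reaches all 18 outcomes (best union: 8/18)
no size-2 subset reaches all 18 outcomes (best union: 15/18)
no size-3 subset reaches all 18 outcomes (best union: 17/18)
inputs {1, 2, 4, 5} (size 4) cover everything; no size-4 subset with a lexicographically smaller index list covers all 18
Answer: 1, 2, 4, 5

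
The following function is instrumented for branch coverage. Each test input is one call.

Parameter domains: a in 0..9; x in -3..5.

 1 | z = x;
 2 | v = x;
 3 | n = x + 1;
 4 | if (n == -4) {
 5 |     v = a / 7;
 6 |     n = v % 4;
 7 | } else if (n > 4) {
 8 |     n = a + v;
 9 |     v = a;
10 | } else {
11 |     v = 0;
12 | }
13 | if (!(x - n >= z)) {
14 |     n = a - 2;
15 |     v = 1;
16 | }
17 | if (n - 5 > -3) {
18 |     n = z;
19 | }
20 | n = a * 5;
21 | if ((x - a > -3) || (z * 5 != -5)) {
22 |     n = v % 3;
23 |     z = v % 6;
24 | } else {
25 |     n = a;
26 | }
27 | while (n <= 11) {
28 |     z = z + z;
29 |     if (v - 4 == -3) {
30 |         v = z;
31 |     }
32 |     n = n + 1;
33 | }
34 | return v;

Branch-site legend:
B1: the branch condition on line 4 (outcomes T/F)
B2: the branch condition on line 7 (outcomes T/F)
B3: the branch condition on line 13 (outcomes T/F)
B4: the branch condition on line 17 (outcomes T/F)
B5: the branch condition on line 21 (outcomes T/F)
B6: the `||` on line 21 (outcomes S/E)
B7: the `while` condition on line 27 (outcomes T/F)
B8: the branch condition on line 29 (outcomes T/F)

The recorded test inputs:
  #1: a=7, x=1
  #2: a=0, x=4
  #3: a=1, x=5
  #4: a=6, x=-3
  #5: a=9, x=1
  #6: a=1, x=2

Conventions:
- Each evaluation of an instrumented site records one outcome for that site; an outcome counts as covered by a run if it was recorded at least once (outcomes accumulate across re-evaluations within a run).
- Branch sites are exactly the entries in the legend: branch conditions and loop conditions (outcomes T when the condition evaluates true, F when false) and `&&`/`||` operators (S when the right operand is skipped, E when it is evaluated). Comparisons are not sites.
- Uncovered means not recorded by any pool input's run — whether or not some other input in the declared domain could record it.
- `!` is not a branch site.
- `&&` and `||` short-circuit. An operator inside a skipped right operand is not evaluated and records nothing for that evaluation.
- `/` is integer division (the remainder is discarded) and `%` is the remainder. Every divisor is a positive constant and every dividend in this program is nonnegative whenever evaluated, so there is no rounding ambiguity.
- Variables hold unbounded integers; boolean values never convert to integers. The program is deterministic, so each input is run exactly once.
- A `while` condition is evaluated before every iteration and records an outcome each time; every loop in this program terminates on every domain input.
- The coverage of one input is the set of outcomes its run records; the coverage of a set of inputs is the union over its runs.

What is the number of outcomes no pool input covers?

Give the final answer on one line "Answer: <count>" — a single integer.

run #1 (a=7, x=1) runs B1->F, B2->F, B3->T, B4->T, B6->E, B5->T, B7->T, B8->T, B7->T, B8->F, B7->T, B8->F, B7->T, B8->F, ...; records B1=F, B2=F, B3=T, B4=T, B5=T, B6=E, B7=T, B7=F, B8=T, B8=F
run #2 (a=0, x=4) runs B1->F, B2->T, B3->T, B4->F, B6->S, B5->T, B7->T, B8->T, B7->T, B8->F, B7->T, B8->F, B7->T, B8->F, ...; records B1=F, B2=T, B3=T, B4=F, B5=T, B6=S, B7=T, B7=F, B8=T, B8=F
run #3 (a=1, x=5) runs B1->F, B2->T, B3->T, B4->F, B6->S, B5->T, B7->T, B8->T, B7->T, B8->F, B7->T, B8->F, B7->T, B8->F, ...; records B1=F, B2=T, B3=T, B4=F, B5=T, B6=S, B7=T, B7=F, B8=T, B8=F
run #4 (a=6, x=-3) runs B1->F, B2->F, B3->F, B4->F, B6->E, B5->T, B7->T, B8->F, B7->T, B8->F, B7->T, B8->F, B7->T, B8->F, ...; records B1=F, B2=F, B3=F, B4=F, B5=T, B6=E, B7=T, B7=F, B8=F
run #5 (a=9, x=1) runs B1->F, B2->F, B3->T, B4->T, B6->E, B5->T, B7->T, B8->T, B7->T, B8->F, B7->T, B8->F, B7->T, B8->F, ...; records B1=F, B2=F, B3=T, B4=T, B5=T, B6=E, B7=T, B7=F, B8=T, B8=F
run #6 (a=1, x=2) runs B1->F, B2->F, B3->T, B4->F, B6->S, B5->T, B7->T, B8->T, B7->T, B8->F, B7->T, B8->F, B7->T, B8->F, ...; records B1=F, B2=F, B3=T, B4=F, B5=T, B6=S, B7=T, B7=F, B8=T, B8=F
union over the pool: B1=F, B2=T, B2=F, B3=T, B3=F, B4=T, B4=F, B5=T, B6=S, B6=E, B7=T, B7=F, B8=T, B8=F
uncovered (2 of 16): B1=T, B5=F

Answer: 2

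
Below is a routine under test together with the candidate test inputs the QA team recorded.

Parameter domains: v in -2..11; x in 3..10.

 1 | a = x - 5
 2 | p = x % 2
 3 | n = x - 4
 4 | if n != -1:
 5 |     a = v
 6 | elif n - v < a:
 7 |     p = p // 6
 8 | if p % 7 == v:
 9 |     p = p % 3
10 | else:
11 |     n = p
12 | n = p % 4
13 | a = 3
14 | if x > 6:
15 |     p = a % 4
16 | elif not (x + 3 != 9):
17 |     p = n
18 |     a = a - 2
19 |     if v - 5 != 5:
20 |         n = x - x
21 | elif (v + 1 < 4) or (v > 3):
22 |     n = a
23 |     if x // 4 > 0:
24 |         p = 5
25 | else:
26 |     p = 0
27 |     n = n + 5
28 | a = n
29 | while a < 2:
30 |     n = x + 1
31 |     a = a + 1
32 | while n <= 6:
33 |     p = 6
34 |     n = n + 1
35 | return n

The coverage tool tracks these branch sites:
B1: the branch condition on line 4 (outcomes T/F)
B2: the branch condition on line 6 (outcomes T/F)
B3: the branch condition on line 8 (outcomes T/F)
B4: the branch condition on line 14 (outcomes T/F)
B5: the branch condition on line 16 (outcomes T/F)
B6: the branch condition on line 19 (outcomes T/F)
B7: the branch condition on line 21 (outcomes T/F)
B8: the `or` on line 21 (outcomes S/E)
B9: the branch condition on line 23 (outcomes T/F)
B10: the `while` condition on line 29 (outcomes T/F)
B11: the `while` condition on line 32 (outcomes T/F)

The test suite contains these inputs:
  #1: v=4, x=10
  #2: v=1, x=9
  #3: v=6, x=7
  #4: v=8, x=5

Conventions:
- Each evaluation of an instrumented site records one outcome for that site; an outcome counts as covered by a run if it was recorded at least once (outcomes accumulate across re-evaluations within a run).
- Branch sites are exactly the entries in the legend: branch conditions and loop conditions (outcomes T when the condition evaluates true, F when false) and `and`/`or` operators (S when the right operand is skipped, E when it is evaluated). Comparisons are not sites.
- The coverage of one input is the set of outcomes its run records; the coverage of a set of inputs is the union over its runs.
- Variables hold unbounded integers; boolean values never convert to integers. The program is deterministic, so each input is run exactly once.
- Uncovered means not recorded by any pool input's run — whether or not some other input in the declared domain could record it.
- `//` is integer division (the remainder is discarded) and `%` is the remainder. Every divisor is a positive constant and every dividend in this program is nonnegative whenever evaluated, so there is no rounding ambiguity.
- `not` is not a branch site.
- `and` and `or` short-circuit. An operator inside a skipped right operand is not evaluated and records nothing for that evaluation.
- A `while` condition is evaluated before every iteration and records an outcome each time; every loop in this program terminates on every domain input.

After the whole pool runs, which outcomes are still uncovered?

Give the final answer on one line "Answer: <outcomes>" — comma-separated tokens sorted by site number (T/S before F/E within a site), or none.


input #1, v=4, x=10: events B1->T, B3->F, B4->T, B10->T, B10->T, B10->F, B11->F; outcomes B1=T, B3=F, B4=T, B10=T, B10=F, B11=F
input #2, v=1, x=9: events B1->T, B3->T, B4->T, B10->T, B10->F, B11->F; outcomes B1=T, B3=T, B4=T, B10=T, B10=F, B11=F
input #3, v=6, x=7: events B1->T, B3->F, B4->T, B10->T, B10->F, B11->F; outcomes B1=T, B3=F, B4=T, B10=T, B10=F, B11=F
input #4, v=8, x=5: events B1->T, B3->F, B4->F, B5->F, B8->E, B7->T, B9->T, B10->F, B11->T, B11->T, B11->T, B11->T, B11->F; outcomes B1=T, B3=F, B4=F, B5=F, B7=T, B8=E, B9=T, B10=F, B11=T, B11=F
union over the pool: B1=T, B3=T, B3=F, B4=T, B4=F, B5=F, B7=T, B8=E, B9=T, B10=T, B10=F, B11=T, B11=F
uncovered (9 of 22): B1=F, B2=T, B2=F, B5=T, B6=T, B6=F, B7=F, B8=S, B9=F
Answer: B1=F, B2=T, B2=F, B5=T, B6=T, B6=F, B7=F, B8=S, B9=F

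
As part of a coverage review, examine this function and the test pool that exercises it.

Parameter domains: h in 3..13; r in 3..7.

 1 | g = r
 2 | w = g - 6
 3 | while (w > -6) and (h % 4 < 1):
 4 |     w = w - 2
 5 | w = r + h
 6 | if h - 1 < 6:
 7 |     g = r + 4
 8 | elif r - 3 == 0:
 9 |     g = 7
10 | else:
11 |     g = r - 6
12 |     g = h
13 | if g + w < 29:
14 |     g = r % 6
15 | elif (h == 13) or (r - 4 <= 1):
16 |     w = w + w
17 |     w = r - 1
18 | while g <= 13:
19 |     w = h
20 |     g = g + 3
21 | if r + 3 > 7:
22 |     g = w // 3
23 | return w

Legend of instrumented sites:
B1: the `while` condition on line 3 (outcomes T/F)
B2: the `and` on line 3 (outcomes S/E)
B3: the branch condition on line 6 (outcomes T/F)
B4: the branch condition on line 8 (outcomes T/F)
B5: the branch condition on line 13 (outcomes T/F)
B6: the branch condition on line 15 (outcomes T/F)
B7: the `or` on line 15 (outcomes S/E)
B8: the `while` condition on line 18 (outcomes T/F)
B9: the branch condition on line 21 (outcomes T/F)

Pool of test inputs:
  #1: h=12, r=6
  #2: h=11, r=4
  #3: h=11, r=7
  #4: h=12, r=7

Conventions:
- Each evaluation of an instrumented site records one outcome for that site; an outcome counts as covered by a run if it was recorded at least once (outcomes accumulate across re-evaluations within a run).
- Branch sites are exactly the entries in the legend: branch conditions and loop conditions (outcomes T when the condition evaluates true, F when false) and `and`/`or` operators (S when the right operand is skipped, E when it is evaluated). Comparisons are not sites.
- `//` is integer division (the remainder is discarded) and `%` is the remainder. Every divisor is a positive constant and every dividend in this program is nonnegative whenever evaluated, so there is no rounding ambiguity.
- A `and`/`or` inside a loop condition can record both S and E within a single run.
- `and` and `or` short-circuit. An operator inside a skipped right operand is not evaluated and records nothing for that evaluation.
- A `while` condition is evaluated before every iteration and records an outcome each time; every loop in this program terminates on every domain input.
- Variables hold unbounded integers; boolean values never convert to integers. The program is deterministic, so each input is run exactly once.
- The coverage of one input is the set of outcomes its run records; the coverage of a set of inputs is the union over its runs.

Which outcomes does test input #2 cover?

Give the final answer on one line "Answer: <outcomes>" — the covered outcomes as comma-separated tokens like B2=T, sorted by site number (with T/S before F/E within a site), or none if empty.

Running input #2 (h=11, r=4), event by event:
  B2->E, B1->F, B3->F, B4->F, B5->T, B8->T, B8->T, B8->T, B8->T, B8->F
  B9->F
deduplicating events, the covered set is: B1=F, B2=E, B3=F, B4=F, B5=T, B8=T, B8=F, B9=F

Answer: B1=F, B2=E, B3=F, B4=F, B5=T, B8=T, B8=F, B9=F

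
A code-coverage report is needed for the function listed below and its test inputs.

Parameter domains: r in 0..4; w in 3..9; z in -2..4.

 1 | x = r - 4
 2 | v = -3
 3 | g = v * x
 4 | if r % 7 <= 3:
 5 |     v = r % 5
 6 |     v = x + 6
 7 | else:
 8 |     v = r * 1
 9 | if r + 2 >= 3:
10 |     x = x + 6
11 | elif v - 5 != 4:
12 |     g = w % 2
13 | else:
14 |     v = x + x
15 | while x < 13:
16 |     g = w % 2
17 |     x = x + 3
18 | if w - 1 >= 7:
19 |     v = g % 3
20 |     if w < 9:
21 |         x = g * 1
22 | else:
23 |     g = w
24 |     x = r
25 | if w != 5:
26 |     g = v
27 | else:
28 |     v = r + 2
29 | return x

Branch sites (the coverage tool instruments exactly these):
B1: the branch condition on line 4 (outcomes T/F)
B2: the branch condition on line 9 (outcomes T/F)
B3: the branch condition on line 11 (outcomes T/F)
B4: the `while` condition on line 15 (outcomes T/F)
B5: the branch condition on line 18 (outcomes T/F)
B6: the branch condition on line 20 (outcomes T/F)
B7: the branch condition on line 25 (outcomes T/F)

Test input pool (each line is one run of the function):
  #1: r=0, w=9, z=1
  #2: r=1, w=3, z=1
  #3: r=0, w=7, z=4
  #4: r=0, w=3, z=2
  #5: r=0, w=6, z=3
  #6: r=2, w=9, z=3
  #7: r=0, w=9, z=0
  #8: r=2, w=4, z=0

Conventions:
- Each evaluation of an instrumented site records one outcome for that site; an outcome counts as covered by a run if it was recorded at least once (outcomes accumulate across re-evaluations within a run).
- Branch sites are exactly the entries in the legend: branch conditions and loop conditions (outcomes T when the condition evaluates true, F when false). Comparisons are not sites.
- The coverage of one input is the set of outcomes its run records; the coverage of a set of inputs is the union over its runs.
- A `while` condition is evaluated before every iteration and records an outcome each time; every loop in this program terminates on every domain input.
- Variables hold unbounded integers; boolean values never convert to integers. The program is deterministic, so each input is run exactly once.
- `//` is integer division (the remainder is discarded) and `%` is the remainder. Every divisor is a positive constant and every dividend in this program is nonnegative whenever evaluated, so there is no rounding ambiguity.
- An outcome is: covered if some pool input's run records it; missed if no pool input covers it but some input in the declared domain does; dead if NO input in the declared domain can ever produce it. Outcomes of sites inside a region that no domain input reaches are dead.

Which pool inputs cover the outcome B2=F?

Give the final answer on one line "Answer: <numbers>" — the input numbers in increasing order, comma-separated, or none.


input #1 (r=0, w=9, z=1): produces B2=F
input #2 (r=1, w=3, z=1): does not produce B2=F
input #3 (r=0, w=7, z=4): produces B2=F
input #4 (r=0, w=3, z=2): produces B2=F
input #5 (r=0, w=6, z=3): produces B2=F
input #6 (r=2, w=9, z=3): does not produce B2=F
input #7 (r=0, w=9, z=0): produces B2=F
input #8 (r=2, w=4, z=0): does not produce B2=F
Answer: 1, 3, 4, 5, 7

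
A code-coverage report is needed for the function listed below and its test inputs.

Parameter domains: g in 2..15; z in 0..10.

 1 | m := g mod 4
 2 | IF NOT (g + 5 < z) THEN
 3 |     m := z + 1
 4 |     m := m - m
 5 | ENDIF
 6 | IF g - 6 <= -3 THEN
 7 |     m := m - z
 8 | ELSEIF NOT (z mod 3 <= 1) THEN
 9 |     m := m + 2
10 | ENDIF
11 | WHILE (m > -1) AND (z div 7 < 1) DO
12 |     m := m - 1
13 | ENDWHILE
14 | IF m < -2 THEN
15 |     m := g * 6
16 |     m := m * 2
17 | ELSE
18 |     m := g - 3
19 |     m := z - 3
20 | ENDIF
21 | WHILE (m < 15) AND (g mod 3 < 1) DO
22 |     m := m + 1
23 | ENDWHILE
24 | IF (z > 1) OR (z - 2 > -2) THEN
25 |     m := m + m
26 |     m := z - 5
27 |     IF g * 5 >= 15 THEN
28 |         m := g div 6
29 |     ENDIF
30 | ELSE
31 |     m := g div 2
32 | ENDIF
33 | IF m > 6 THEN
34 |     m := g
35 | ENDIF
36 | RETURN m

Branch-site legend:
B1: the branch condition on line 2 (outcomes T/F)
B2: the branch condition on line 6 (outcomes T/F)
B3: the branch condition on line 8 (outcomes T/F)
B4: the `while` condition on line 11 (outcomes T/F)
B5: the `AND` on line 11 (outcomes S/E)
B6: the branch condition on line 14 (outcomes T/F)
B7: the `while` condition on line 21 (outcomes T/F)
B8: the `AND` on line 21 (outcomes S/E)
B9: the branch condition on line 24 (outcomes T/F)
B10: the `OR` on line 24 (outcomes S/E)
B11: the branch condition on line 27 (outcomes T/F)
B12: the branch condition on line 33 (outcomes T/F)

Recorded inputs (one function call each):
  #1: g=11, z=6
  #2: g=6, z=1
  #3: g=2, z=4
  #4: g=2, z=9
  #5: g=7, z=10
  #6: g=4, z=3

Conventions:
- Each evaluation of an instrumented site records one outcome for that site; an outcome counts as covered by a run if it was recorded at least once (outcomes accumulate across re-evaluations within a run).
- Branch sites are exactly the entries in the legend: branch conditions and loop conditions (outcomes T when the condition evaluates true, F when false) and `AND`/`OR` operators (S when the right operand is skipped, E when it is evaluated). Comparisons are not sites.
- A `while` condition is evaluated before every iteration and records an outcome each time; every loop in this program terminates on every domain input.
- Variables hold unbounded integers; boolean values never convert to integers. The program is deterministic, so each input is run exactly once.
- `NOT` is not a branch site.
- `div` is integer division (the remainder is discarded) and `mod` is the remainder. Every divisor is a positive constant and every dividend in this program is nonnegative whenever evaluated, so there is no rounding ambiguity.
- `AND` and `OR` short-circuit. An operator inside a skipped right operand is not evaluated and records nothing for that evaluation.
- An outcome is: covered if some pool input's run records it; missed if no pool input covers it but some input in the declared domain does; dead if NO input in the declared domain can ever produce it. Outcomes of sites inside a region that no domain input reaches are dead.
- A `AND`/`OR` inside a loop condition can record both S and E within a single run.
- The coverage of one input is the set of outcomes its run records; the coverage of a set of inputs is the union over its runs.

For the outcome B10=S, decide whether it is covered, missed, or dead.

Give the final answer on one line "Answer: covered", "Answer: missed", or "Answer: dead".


B10=S is recorded by pool input(s) 1, 3, 4, 5, 6 -> covered
Answer: covered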